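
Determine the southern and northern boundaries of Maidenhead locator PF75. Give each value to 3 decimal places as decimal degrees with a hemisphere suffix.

Field P=15, F=5: +15·20° lon, +5·10° lat → SW at lon 120°, lat -40°.
Square 7, 5: +7·2° lon, +5·1° lat → SW at lon 134°, lat -35°.
Cell spans 2° lon × 1° lat.
south 35.000° S, north 34.000° S.

35.000° S, 34.000° S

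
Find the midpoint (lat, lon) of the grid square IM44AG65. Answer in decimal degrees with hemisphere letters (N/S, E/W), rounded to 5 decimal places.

Field I=8, M=12: +8·20° lon, +12·10° lat → SW at lon -20°, lat 30°.
Square 4, 4: +4·2° lon, +4·1° lat → SW at lon -12°, lat 34°.
Subsquare a=0, g=6: +0·0.0833333° lon, +6·0.0416667° lat → SW at lon -12°, lat 34.25°.
Extended square 6, 5: +6·0.00833333° lon, +5·0.00416667° lat → SW at lon -11.95°, lat 34.2708°.
Cell spans 0.00833333° lon × 0.00416667° lat. Centre is SW corner plus half of each.
latitude 34.27292° N, longitude 11.94583° W.

34.27292° N, 11.94583° W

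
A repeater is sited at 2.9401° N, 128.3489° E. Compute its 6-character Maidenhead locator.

PJ42ew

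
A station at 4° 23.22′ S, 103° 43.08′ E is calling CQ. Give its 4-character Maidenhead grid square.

OI15

Offset from 180°W / 90°S: lon 283.72°, lat 85.61°.
Field (20°×10°, letters A–R): lon ⌊283.72/20⌋ = 14 → O; lat ⌊85.61/10⌋ = 8 → I.
Square (2°×1°, digits 0–9): lon ⌊3.72/2⌋ = 1; lat ⌊5.61/1⌋ = 5.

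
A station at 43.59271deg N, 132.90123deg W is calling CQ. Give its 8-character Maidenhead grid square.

Offset from 180°W / 90°S: lon 47.09877°, lat 133.59271°.
Field: 47.09877/20 → 2 → C, 133.59271/10 → 13 → N; chars CN.
Square: 7.09877/2 → 3, 3.59271/1 → 3; chars 33.
Subsquare: 1.09877/0.0833333 → 13 → n, 0.59271/0.0416667 → 14 → o; chars no.
Extended square: 0.01544/0.00833333 → 1, 0.00938/0.00416667 → 2; chars 12.

CN33no12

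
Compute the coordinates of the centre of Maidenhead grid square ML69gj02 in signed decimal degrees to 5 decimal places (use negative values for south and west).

29.38542, 72.50417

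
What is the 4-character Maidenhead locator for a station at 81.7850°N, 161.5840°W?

Add 180° to longitude and 90° to latitude: 18.42, 171.78.
Field: 18.42/20 → 0 → A, 171.78/10 → 17 → R; chars AR.
Square: 18.42/2 → 9, 1.78/1 → 1; chars 91.

AR91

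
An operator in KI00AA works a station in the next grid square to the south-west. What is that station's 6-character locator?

Longitude subsquare a = 0; −1 → -1, wraps to 23 = x, carry into square.
Longitude square 0; −1 → -1, wraps to 9, carry into field.
Longitude field K = 10; −1 → 9 = J.
Latitude subsquare a = 0; −1 → -1, wraps to 23 = x, carry into square.
Latitude square 0; −1 → -1, wraps to 9, carry into field.
Latitude field I = 8; −1 → 7 = H.

JH99xx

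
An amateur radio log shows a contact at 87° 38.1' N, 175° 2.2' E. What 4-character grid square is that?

RR77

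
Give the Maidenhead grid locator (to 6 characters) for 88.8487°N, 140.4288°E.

QR08fu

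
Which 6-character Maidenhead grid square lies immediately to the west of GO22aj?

Longitude subsquare a = 0; −1 → -1, wraps to 23 = x, carry into square.
Longitude square 2; −1 → 1.
The latitude characters are unchanged.

GO12xj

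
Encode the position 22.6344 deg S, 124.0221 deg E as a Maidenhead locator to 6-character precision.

Shift to the Maidenhead origin (180°W, 90°S): lon 304.0221, lat 67.3656.
Field: lon ⌊304.0221/20⌋ = 15 → P; lat ⌊67.3656/10⌋ = 6 → G.
Square: lon ⌊4.0221/2⌋ = 2; lat ⌊7.3656/1⌋ = 7.
Subsquare: lon ⌊0.0221/0.0833333⌋ = 0 → a; lat ⌊0.3656/0.0416667⌋ = 8 → i.

PG27ai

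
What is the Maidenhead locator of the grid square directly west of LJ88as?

LJ78xs

Longitude subsquare a = 0; −1 → -1, wraps to 23 = x, carry into square.
Longitude square 8; −1 → 7.
The latitude characters are unchanged.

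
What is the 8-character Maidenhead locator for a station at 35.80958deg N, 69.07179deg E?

MM45mt84

Offset from 180°W / 90°S: lon 249.07179°, lat 125.80958°.
Field (20°×10°, letters A–R): 249.07179/20 → 12 → M, 125.80958/10 → 12 → M; chars MM.
Square (2°×1°, digits 0–9): 9.07179/2 → 4, 5.80958/1 → 5; chars 45.
Subsquare (5′×2.5′, letters a–x): 1.07179/0.0833333 → 12 → m, 0.80958/0.0416667 → 19 → t; chars mt.
Extended square (30″×15″, digits 0–9): 0.07179/0.00833333 → 8, 0.01791/0.00416667 → 4; chars 84.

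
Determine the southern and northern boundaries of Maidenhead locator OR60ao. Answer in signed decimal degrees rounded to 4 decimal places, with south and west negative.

Field O=14, R=17: +14·20° lon, +17·10° lat → SW at lon 100°, lat 80°.
Square 6, 0: +6·2° lon, +0·1° lat → SW at lon 112°, lat 80°.
Subsquare a=0, o=14: +0·0.0833333° lon, +14·0.0416667° lat → SW at lon 112°, lat 80.5833°.
Cell spans 0.0833333° lon × 0.0416667° lat.
south 80.5833, north 80.6250.

80.5833, 80.6250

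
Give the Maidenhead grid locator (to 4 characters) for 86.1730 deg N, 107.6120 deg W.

Shift to the Maidenhead origin (180°W, 90°S): lon 72.39, lat 176.17.
Field: lon ⌊72.39/20⌋ = 3 → D; lat ⌊176.17/10⌋ = 17 → R.
Square: lon ⌊12.39/2⌋ = 6; lat ⌊6.17/1⌋ = 6.

DR66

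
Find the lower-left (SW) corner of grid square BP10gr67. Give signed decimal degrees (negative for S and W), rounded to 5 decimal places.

60.73750, -157.45000

Field B=1, P=15: +1·20° lon, +15·10° lat → SW at lon -160°, lat 60°.
Square 1, 0: +1·2° lon, +0·1° lat → SW at lon -158°, lat 60°.
Subsquare g=6, r=17: +6·0.0833333° lon, +17·0.0416667° lat → SW at lon -157.5°, lat 60.7083°.
Extended square 6, 7: +6·0.00833333° lon, +7·0.00416667° lat → SW at lon -157.45°, lat 60.7375°.
latitude 60.73750, longitude -157.45000.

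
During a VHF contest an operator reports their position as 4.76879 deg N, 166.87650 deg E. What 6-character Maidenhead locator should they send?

RJ34ks

Offset from 180°W / 90°S: lon 346.8765°, lat 94.7688°.
Field: 346.8765/20 → 17 → R, 94.7688/10 → 9 → J; chars RJ.
Square: 6.8765/2 → 3, 4.7688/1 → 4; chars 34.
Subsquare: 0.8765/0.0833333 → 10 → k, 0.7688/0.0416667 → 18 → s; chars ks.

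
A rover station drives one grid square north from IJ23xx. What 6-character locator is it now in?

IJ24xa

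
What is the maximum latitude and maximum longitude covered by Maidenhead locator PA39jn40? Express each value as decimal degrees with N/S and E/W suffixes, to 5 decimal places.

80.45417° S, 126.79167° E

Field P=15, A=0: +15·20° lon, +0·10° lat → SW at lon 120°, lat -90°.
Square 3, 9: +3·2° lon, +9·1° lat → SW at lon 126°, lat -81°.
Subsquare j=9, n=13: +9·0.0833333° lon, +13·0.0416667° lat → SW at lon 126.75°, lat -80.4583°.
Extended square 4, 0: +4·0.00833333° lon, +0·0.00416667° lat → SW at lon 126.783°, lat -80.4583°.
Cell spans 0.00833333° lon × 0.00416667° lat. NE corner is SW corner plus one full cell.
latitude 80.45417° S, longitude 126.79167° E.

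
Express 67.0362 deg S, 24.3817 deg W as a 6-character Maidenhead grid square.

HC72tx

Shift to the Maidenhead origin (180°W, 90°S): lon 155.6183, lat 22.9638.
Field: lon ⌊155.6183/20⌋ = 7 → H; lat ⌊22.9638/10⌋ = 2 → C.
Square: lon ⌊15.6183/2⌋ = 7; lat ⌊2.9638/1⌋ = 2.
Subsquare: lon ⌊1.6183/0.0833333⌋ = 19 → t; lat ⌊0.9638/0.0416667⌋ = 23 → x.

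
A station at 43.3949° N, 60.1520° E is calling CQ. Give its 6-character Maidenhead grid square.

MN03bj

Add 180° to longitude and 90° to latitude: 240.1520, 133.3949.
Field: lon ⌊240.1520/20⌋ = 12 → M; lat ⌊133.3949/10⌋ = 13 → N.
Square: lon ⌊0.1520/2⌋ = 0; lat ⌊3.3949/1⌋ = 3.
Subsquare: lon ⌊0.1520/0.0833333⌋ = 1 → b; lat ⌊0.3949/0.0416667⌋ = 9 → j.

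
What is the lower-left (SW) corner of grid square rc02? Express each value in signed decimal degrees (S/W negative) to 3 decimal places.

Field R=17, C=2: +17·20° lon, +2·10° lat → SW at lon 160°, lat -70°.
Square 0, 2: +0·2° lon, +2·1° lat → SW at lon 160°, lat -68°.
latitude -68.000, longitude 160.000.

-68.000, 160.000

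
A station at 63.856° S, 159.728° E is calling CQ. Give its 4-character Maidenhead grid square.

QC96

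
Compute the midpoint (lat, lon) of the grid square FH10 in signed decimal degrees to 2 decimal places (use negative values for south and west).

-19.50, -77.00

Field F=5, H=7: +5·20° lon, +7·10° lat → SW at lon -80°, lat -20°.
Square 1, 0: +1·2° lon, +0·1° lat → SW at lon -78°, lat -20°.
Cell spans 2° lon × 1° lat. Centre is SW corner plus half of each.
latitude -19.50, longitude -77.00.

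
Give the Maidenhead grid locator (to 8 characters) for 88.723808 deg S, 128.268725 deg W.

Offset from 180°W / 90°S: lon 51.73128°, lat 1.27619°.
Field (20°×10°, letters A–R): lon ⌊51.73128/20⌋ = 2 → C; lat ⌊1.27619/10⌋ = 0 → A.
Square (2°×1°, digits 0–9): lon ⌊11.73128/2⌋ = 5; lat ⌊1.27619/1⌋ = 1.
Subsquare (5′×2.5′, letters a–x): lon ⌊1.73128/0.0833333⌋ = 20 → u; lat ⌊0.27619/0.0416667⌋ = 6 → g.
Extended square (30″×15″, digits 0–9): lon ⌊0.06461/0.00833333⌋ = 7; lat ⌊0.02619/0.00416667⌋ = 6.

CA51ug76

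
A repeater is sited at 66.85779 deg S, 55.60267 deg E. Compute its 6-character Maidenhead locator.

Add 180° to longitude and 90° to latitude: 235.6027, 23.1422.
Field: lon ⌊235.6027/20⌋ = 11 → L; lat ⌊23.1422/10⌋ = 2 → C.
Square: lon ⌊15.6027/2⌋ = 7; lat ⌊3.1422/1⌋ = 3.
Subsquare: lon ⌊1.6027/0.0833333⌋ = 19 → t; lat ⌊0.1422/0.0416667⌋ = 3 → d.

LC73td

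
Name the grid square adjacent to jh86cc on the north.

JH86cd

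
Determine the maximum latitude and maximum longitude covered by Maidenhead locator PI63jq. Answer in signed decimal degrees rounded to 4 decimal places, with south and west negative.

Field P=15, I=8: +15·20° lon, +8·10° lat → SW at lon 120°, lat -10°.
Square 6, 3: +6·2° lon, +3·1° lat → SW at lon 132°, lat -7°.
Subsquare j=9, q=16: +9·0.0833333° lon, +16·0.0416667° lat → SW at lon 132.75°, lat -6.33333°.
Cell spans 0.0833333° lon × 0.0416667° lat. NE corner is SW corner plus one full cell.
latitude -6.2917, longitude 132.8333.

-6.2917, 132.8333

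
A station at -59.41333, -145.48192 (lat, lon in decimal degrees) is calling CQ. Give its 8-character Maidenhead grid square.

Add 180° to longitude and 90° to latitude: 34.51808, 30.58667.
Field: 34.51808/20 → 1 → B, 30.58667/10 → 3 → D; chars BD.
Square: 14.51808/2 → 7, 0.58667/1 → 0; chars 70.
Subsquare: 0.51808/0.0833333 → 6 → g, 0.58667/0.0416667 → 14 → o; chars go.
Extended square: 0.01808/0.00833333 → 2, 0.00334/0.00416667 → 0; chars 20.

BD70go20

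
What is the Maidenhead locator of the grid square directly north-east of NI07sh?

NI07ti

Longitude subsquare s = 18; +1 → 19 = t.
Latitude subsquare h = 7; +1 → 8 = i.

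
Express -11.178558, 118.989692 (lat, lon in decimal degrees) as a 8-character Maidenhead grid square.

Offset from 180°W / 90°S: lon 298.98969°, lat 78.82144°.
Field: 298.98969/20 → 14 → O, 78.82144/10 → 7 → H; chars OH.
Square: 18.98969/2 → 9, 8.82144/1 → 8; chars 98.
Subsquare: 0.98969/0.0833333 → 11 → l, 0.82144/0.0416667 → 19 → t; chars lt.
Extended square: 0.07303/0.00833333 → 8, 0.02978/0.00416667 → 7; chars 87.

OH98lt87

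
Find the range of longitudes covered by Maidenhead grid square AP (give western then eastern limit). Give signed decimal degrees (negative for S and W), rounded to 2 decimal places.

Field A=0, P=15: +0·20° lon, +15·10° lat → SW at lon -180°, lat 60°.
Cell spans 20° lon × 10° lat.
west -180.00, east -160.00.

-180.00, -160.00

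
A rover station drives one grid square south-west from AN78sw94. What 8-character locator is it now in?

AN78sw83

Longitude extended square 9; −1 → 8.
Latitude extended square 4; −1 → 3.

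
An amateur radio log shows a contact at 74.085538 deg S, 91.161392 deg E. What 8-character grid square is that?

Offset from 180°W / 90°S: lon 271.16139°, lat 15.91446°.
Field (20°×10°, letters A–R): 271.16139/20 → 13 → N, 15.91446/10 → 1 → B; chars NB.
Square (2°×1°, digits 0–9): 11.16139/2 → 5, 5.91446/1 → 5; chars 55.
Subsquare (5′×2.5′, letters a–x): 1.16139/0.0833333 → 13 → n, 0.91446/0.0416667 → 21 → v; chars nv.
Extended square (30″×15″, digits 0–9): 0.07806/0.00833333 → 9, 0.03946/0.00416667 → 9; chars 99.

NB55nv99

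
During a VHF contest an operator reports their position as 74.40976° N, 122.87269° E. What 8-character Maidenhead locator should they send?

PQ14kj48

Add 180° to longitude and 90° to latitude: 302.87269, 164.40976.
Field: lon ⌊302.87269/20⌋ = 15 → P; lat ⌊164.40976/10⌋ = 16 → Q.
Square: lon ⌊2.87269/2⌋ = 1; lat ⌊4.40976/1⌋ = 4.
Subsquare: lon ⌊0.87269/0.0833333⌋ = 10 → k; lat ⌊0.40976/0.0416667⌋ = 9 → j.
Extended square: lon ⌊0.03936/0.00833333⌋ = 4; lat ⌊0.03476/0.00416667⌋ = 8.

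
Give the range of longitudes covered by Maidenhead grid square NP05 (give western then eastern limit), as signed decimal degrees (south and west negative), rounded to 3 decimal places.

80.000, 82.000

Field N=13, P=15: +13·20° lon, +15·10° lat → SW at lon 80°, lat 60°.
Square 0, 5: +0·2° lon, +5·1° lat → SW at lon 80°, lat 65°.
Cell spans 2° lon × 1° lat.
west 80.000, east 82.000.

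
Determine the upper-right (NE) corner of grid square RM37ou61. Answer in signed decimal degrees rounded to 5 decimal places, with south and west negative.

Field R=17, M=12: +17·20° lon, +12·10° lat → SW at lon 160°, lat 30°.
Square 3, 7: +3·2° lon, +7·1° lat → SW at lon 166°, lat 37°.
Subsquare o=14, u=20: +14·0.0833333° lon, +20·0.0416667° lat → SW at lon 167.167°, lat 37.8333°.
Extended square 6, 1: +6·0.00833333° lon, +1·0.00416667° lat → SW at lon 167.217°, lat 37.8375°.
Cell spans 0.00833333° lon × 0.00416667° lat. NE corner is SW corner plus one full cell.
latitude 37.84167, longitude 167.22500.

37.84167, 167.22500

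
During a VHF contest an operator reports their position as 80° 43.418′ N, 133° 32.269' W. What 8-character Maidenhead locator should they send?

CR30fr53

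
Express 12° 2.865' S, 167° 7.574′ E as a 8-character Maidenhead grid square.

Shift to the Maidenhead origin (180°W, 90°S): lon 347.12623, lat 77.95225.
Field (20°×10°, letters A–R): 347.12623/20 → 17 → R, 77.95225/10 → 7 → H; chars RH.
Square (2°×1°, digits 0–9): 7.12623/2 → 3, 7.95225/1 → 7; chars 37.
Subsquare (5′×2.5′, letters a–x): 1.12623/0.0833333 → 13 → n, 0.95225/0.0416667 → 22 → w; chars nw.
Extended square (30″×15″, digits 0–9): 0.04290/0.00833333 → 5, 0.03558/0.00416667 → 8; chars 58.

RH37nw58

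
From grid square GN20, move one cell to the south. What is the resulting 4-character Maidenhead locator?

GM29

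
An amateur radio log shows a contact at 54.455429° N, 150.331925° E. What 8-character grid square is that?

QO54dk99

Shift to the Maidenhead origin (180°W, 90°S): lon 330.33193, lat 144.45543.
Field: lon ⌊330.33193/20⌋ = 16 → Q; lat ⌊144.45543/10⌋ = 14 → O.
Square: lon ⌊10.33193/2⌋ = 5; lat ⌊4.45543/1⌋ = 4.
Subsquare: lon ⌊0.33193/0.0833333⌋ = 3 → d; lat ⌊0.45543/0.0416667⌋ = 10 → k.
Extended square: lon ⌊0.08193/0.00833333⌋ = 9; lat ⌊0.03876/0.00416667⌋ = 9.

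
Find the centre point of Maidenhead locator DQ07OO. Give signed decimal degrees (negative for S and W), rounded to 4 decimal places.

77.6042, -118.7917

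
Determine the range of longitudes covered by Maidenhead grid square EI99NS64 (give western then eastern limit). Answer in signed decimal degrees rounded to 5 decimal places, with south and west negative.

-80.86667, -80.85833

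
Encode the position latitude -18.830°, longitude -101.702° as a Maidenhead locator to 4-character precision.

DH91

Add 180° to longitude and 90° to latitude: 78.30, 71.17.
Field (20°×10°, letters A–R): lon ⌊78.30/20⌋ = 3 → D; lat ⌊71.17/10⌋ = 7 → H.
Square (2°×1°, digits 0–9): lon ⌊18.30/2⌋ = 9; lat ⌊1.17/1⌋ = 1.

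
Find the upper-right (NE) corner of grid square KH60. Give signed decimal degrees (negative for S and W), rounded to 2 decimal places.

-19.00, 34.00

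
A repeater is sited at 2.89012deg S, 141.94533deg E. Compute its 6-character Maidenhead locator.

QI07xc

Offset from 180°W / 90°S: lon 321.9453°, lat 87.1099°.
Field (20°×10°, letters A–R): lon ⌊321.9453/20⌋ = 16 → Q; lat ⌊87.1099/10⌋ = 8 → I.
Square (2°×1°, digits 0–9): lon ⌊1.9453/2⌋ = 0; lat ⌊7.1099/1⌋ = 7.
Subsquare (5′×2.5′, letters a–x): lon ⌊1.9453/0.0833333⌋ = 23 → x; lat ⌊0.1099/0.0416667⌋ = 2 → c.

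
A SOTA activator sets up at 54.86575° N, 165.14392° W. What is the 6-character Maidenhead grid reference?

Shift to the Maidenhead origin (180°W, 90°S): lon 14.8561, lat 144.8657.
Field: lon ⌊14.8561/20⌋ = 0 → A; lat ⌊144.8657/10⌋ = 14 → O.
Square: lon ⌊14.8561/2⌋ = 7; lat ⌊4.8657/1⌋ = 4.
Subsquare: lon ⌊0.8561/0.0833333⌋ = 10 → k; lat ⌊0.8657/0.0416667⌋ = 20 → u.

AO74ku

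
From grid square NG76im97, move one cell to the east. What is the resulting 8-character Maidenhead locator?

Longitude extended square 9; +1 → 10, wraps to 0, carry into subsquare.
Longitude subsquare i = 8; +1 → 9 = j.
The latitude characters are unchanged.

NG76jm07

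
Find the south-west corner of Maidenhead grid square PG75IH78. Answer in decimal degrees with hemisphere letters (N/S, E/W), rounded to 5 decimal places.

24.67500° S, 134.72500° E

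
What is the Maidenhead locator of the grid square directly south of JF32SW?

JF32sv

Latitude subsquare w = 22; −1 → 21 = v.
The longitude characters are unchanged.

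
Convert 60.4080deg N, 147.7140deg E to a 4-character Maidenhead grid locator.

QP30

Add 180° to longitude and 90° to latitude: 327.71, 150.41.
Field (20°×10°, letters A–R): 327.71/20 → 16 → Q, 150.41/10 → 15 → P; chars QP.
Square (2°×1°, digits 0–9): 7.71/2 → 3, 0.41/1 → 0; chars 30.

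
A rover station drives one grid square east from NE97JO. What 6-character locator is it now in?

NE97ko

Longitude subsquare j = 9; +1 → 10 = k.
The latitude characters are unchanged.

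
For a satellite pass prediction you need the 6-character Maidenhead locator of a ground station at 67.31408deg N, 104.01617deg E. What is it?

Offset from 180°W / 90°S: lon 284.0162°, lat 157.3141°.
Field: lon ⌊284.0162/20⌋ = 14 → O; lat ⌊157.3141/10⌋ = 15 → P.
Square: lon ⌊4.0162/2⌋ = 2; lat ⌊7.3141/1⌋ = 7.
Subsquare: lon ⌊0.0162/0.0833333⌋ = 0 → a; lat ⌊0.3141/0.0416667⌋ = 7 → h.

OP27ah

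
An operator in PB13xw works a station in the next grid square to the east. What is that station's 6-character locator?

PB23aw

Longitude subsquare x = 23; +1 → 24, wraps to 0 = a, carry into square.
Longitude square 1; +1 → 2.
The latitude characters are unchanged.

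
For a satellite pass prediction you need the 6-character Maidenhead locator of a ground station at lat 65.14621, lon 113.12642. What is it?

OP65nd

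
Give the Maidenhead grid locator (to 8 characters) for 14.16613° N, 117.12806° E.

OK84nd59

Shift to the Maidenhead origin (180°W, 90°S): lon 297.12806, lat 104.16613.
Field: lon ⌊297.12806/20⌋ = 14 → O; lat ⌊104.16613/10⌋ = 10 → K.
Square: lon ⌊17.12806/2⌋ = 8; lat ⌊4.16613/1⌋ = 4.
Subsquare: lon ⌊1.12806/0.0833333⌋ = 13 → n; lat ⌊0.16613/0.0416667⌋ = 3 → d.
Extended square: lon ⌊0.04473/0.00833333⌋ = 5; lat ⌊0.04113/0.00416667⌋ = 9.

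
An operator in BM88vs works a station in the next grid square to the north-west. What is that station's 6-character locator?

Longitude subsquare v = 21; −1 → 20 = u.
Latitude subsquare s = 18; +1 → 19 = t.

BM88ut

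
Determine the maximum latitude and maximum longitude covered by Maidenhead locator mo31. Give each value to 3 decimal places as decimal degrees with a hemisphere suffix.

52.000° N, 68.000° E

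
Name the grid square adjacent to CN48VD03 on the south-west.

Longitude extended square 0; −1 → -1, wraps to 9, carry into subsquare.
Longitude subsquare v = 21; −1 → 20 = u.
Latitude extended square 3; −1 → 2.

CN48ud92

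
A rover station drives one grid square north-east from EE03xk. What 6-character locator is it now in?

Longitude subsquare x = 23; +1 → 24, wraps to 0 = a, carry into square.
Longitude square 0; +1 → 1.
Latitude subsquare k = 10; +1 → 11 = l.

EE13al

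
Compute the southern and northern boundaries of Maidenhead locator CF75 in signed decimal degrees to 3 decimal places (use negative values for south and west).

-35.000, -34.000

Field C=2, F=5: +2·20° lon, +5·10° lat → SW at lon -140°, lat -40°.
Square 7, 5: +7·2° lon, +5·1° lat → SW at lon -126°, lat -35°.
Cell spans 2° lon × 1° lat.
south -35.000, north -34.000.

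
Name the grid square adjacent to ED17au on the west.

ED07xu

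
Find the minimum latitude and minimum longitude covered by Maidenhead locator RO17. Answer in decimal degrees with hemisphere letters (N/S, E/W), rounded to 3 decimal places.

57.000° N, 162.000° E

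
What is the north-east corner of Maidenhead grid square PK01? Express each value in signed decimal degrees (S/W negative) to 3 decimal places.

12.000, 122.000

Field P=15, K=10: +15·20° lon, +10·10° lat → SW at lon 120°, lat 10°.
Square 0, 1: +0·2° lon, +1·1° lat → SW at lon 120°, lat 11°.
Cell spans 2° lon × 1° lat. NE corner is SW corner plus one full cell.
latitude 12.000, longitude 122.000.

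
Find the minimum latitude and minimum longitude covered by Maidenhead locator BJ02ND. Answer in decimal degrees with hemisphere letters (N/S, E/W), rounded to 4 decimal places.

2.1250° N, 158.9167° W

Field B=1, J=9: +1·20° lon, +9·10° lat → SW at lon -160°, lat 0°.
Square 0, 2: +0·2° lon, +2·1° lat → SW at lon -160°, lat 2°.
Subsquare n=13, d=3: +13·0.0833333° lon, +3·0.0416667° lat → SW at lon -158.917°, lat 2.125°.
latitude 2.1250° N, longitude 158.9167° W.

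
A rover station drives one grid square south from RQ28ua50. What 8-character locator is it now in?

RQ27ux59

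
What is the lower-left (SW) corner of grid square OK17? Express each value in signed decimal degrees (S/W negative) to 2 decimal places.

17.00, 102.00

Field O=14, K=10: +14·20° lon, +10·10° lat → SW at lon 100°, lat 10°.
Square 1, 7: +1·2° lon, +7·1° lat → SW at lon 102°, lat 17°.
latitude 17.00, longitude 102.00.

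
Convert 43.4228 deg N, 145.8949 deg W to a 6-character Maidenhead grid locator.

Offset from 180°W / 90°S: lon 34.1051°, lat 133.4228°.
Field: lon ⌊34.1051/20⌋ = 1 → B; lat ⌊133.4228/10⌋ = 13 → N.
Square: lon ⌊14.1051/2⌋ = 7; lat ⌊3.4228/1⌋ = 3.
Subsquare: lon ⌊0.1051/0.0833333⌋ = 1 → b; lat ⌊0.4228/0.0416667⌋ = 10 → k.

BN73bk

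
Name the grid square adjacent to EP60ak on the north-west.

Longitude subsquare a = 0; −1 → -1, wraps to 23 = x, carry into square.
Longitude square 6; −1 → 5.
Latitude subsquare k = 10; +1 → 11 = l.

EP50xl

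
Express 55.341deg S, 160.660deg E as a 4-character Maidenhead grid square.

RD04

Shift to the Maidenhead origin (180°W, 90°S): lon 340.66, lat 34.66.
Field: 340.66/20 → 17 → R, 34.66/10 → 3 → D; chars RD.
Square: 0.66/2 → 0, 4.66/1 → 4; chars 04.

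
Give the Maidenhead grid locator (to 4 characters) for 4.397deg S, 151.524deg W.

Offset from 180°W / 90°S: lon 28.48°, lat 85.60°.
Field: 28.48/20 → 1 → B, 85.60/10 → 8 → I; chars BI.
Square: 8.48/2 → 4, 5.60/1 → 5; chars 45.

BI45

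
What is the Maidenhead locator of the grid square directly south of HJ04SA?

Latitude subsquare a = 0; −1 → -1, wraps to 23 = x, carry into square.
Latitude square 4; −1 → 3.
The longitude characters are unchanged.

HJ03sx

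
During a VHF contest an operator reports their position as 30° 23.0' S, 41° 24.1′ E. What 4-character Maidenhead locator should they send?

LF09

Add 180° to longitude and 90° to latitude: 221.40, 59.62.
Field: lon ⌊221.40/20⌋ = 11 → L; lat ⌊59.62/10⌋ = 5 → F.
Square: lon ⌊1.40/2⌋ = 0; lat ⌊9.62/1⌋ = 9.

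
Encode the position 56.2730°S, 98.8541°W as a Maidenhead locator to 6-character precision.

ED03nr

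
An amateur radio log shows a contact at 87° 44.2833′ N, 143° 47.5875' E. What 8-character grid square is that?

QR17vr57

Shift to the Maidenhead origin (180°W, 90°S): lon 323.79313, lat 177.73806.
Field (20°×10°, letters A–R): lon ⌊323.79313/20⌋ = 16 → Q; lat ⌊177.73806/10⌋ = 17 → R.
Square (2°×1°, digits 0–9): lon ⌊3.79313/2⌋ = 1; lat ⌊7.73806/1⌋ = 7.
Subsquare (5′×2.5′, letters a–x): lon ⌊1.79313/0.0833333⌋ = 21 → v; lat ⌊0.73806/0.0416667⌋ = 17 → r.
Extended square (30″×15″, digits 0–9): lon ⌊0.04313/0.00833333⌋ = 5; lat ⌊0.02972/0.00416667⌋ = 7.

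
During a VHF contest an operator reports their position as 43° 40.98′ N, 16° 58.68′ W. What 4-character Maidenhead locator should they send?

IN13

Offset from 180°W / 90°S: lon 163.02°, lat 133.68°.
Field (20°×10°, letters A–R): lon ⌊163.02/20⌋ = 8 → I; lat ⌊133.68/10⌋ = 13 → N.
Square (2°×1°, digits 0–9): lon ⌊3.02/2⌋ = 1; lat ⌊3.68/1⌋ = 3.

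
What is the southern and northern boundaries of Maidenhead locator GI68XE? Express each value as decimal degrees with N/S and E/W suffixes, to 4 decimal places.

Field G=6, I=8: +6·20° lon, +8·10° lat → SW at lon -60°, lat -10°.
Square 6, 8: +6·2° lon, +8·1° lat → SW at lon -48°, lat -2°.
Subsquare x=23, e=4: +23·0.0833333° lon, +4·0.0416667° lat → SW at lon -46.0833°, lat -1.83333°.
Cell spans 0.0833333° lon × 0.0416667° lat.
south 1.8333° S, north 1.7917° S.

1.8333° S, 1.7917° S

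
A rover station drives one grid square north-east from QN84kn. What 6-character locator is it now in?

Longitude subsquare k = 10; +1 → 11 = l.
Latitude subsquare n = 13; +1 → 14 = o.

QN84lo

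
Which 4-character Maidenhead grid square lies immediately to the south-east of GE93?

HE02

Longitude square 9; +1 → 10, wraps to 0, carry into field.
Longitude field G = 6; +1 → 7 = H.
Latitude square 3; −1 → 2.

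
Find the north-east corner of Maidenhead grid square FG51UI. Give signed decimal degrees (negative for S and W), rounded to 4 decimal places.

-28.6250, -68.2500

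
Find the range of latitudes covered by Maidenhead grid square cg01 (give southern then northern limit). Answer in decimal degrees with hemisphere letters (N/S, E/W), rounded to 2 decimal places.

29.00° S, 28.00° S

Field C=2, G=6: +2·20° lon, +6·10° lat → SW at lon -140°, lat -30°.
Square 0, 1: +0·2° lon, +1·1° lat → SW at lon -140°, lat -29°.
Cell spans 2° lon × 1° lat.
south 29.00° S, north 28.00° S.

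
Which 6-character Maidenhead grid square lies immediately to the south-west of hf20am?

Longitude subsquare a = 0; −1 → -1, wraps to 23 = x, carry into square.
Longitude square 2; −1 → 1.
Latitude subsquare m = 12; −1 → 11 = l.

HF10xl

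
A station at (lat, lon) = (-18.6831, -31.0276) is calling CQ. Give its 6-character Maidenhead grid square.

Add 180° to longitude and 90° to latitude: 148.9724, 71.3169.
Field: lon ⌊148.9724/20⌋ = 7 → H; lat ⌊71.3169/10⌋ = 7 → H.
Square: lon ⌊8.9724/2⌋ = 4; lat ⌊1.3169/1⌋ = 1.
Subsquare: lon ⌊0.9724/0.0833333⌋ = 11 → l; lat ⌊0.3169/0.0416667⌋ = 7 → h.

HH41lh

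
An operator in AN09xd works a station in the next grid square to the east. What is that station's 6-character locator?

AN19ad

Longitude subsquare x = 23; +1 → 24, wraps to 0 = a, carry into square.
Longitude square 0; +1 → 1.
The latitude characters are unchanged.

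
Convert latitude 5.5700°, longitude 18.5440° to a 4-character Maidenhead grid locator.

JJ95

Shift to the Maidenhead origin (180°W, 90°S): lon 198.54, lat 95.57.
Field (20°×10°, letters A–R): 198.54/20 → 9 → J, 95.57/10 → 9 → J; chars JJ.
Square (2°×1°, digits 0–9): 18.54/2 → 9, 5.57/1 → 5; chars 95.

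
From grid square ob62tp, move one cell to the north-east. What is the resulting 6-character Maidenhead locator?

OB62uq

Longitude subsquare t = 19; +1 → 20 = u.
Latitude subsquare p = 15; +1 → 16 = q.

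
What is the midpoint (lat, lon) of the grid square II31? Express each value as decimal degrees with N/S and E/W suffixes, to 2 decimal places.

8.50° S, 13.00° W

Field I=8, I=8: +8·20° lon, +8·10° lat → SW at lon -20°, lat -10°.
Square 3, 1: +3·2° lon, +1·1° lat → SW at lon -14°, lat -9°.
Cell spans 2° lon × 1° lat. Centre is SW corner plus half of each.
latitude 8.50° S, longitude 13.00° W.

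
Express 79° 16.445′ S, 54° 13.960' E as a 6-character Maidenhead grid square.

LB70cr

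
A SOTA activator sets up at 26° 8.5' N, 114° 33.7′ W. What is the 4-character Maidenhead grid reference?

Add 180° to longitude and 90° to latitude: 65.44, 116.14.
Field: lon ⌊65.44/20⌋ = 3 → D; lat ⌊116.14/10⌋ = 11 → L.
Square: lon ⌊5.44/2⌋ = 2; lat ⌊6.14/1⌋ = 6.

DL26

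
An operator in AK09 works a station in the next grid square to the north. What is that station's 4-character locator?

Latitude square 9; +1 → 10, wraps to 0, carry into field.
Latitude field K = 10; +1 → 11 = L.
The longitude characters are unchanged.

AL00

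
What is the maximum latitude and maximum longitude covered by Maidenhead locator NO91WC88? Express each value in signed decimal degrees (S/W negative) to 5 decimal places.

51.12083, 99.90833

Field N=13, O=14: +13·20° lon, +14·10° lat → SW at lon 80°, lat 50°.
Square 9, 1: +9·2° lon, +1·1° lat → SW at lon 98°, lat 51°.
Subsquare w=22, c=2: +22·0.0833333° lon, +2·0.0416667° lat → SW at lon 99.8333°, lat 51.0833°.
Extended square 8, 8: +8·0.00833333° lon, +8·0.00416667° lat → SW at lon 99.9°, lat 51.1167°.
Cell spans 0.00833333° lon × 0.00416667° lat. NE corner is SW corner plus one full cell.
latitude 51.12083, longitude 99.90833.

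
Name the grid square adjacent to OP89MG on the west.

Longitude subsquare m = 12; −1 → 11 = l.
The latitude characters are unchanged.

OP89lg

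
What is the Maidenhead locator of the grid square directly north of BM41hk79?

BM41hl70

Latitude extended square 9; +1 → 10, wraps to 0, carry into subsquare.
Latitude subsquare k = 10; +1 → 11 = l.
The longitude characters are unchanged.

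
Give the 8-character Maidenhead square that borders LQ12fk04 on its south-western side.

LQ12ek93

Longitude extended square 0; −1 → -1, wraps to 9, carry into subsquare.
Longitude subsquare f = 5; −1 → 4 = e.
Latitude extended square 4; −1 → 3.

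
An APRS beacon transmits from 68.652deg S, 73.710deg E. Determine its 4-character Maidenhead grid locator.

Add 180° to longitude and 90° to latitude: 253.71, 21.35.
Field: lon ⌊253.71/20⌋ = 12 → M; lat ⌊21.35/10⌋ = 2 → C.
Square: lon ⌊13.71/2⌋ = 6; lat ⌊1.35/1⌋ = 1.

MC61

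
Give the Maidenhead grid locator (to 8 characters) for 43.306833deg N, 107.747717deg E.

ON33uh93

Shift to the Maidenhead origin (180°W, 90°S): lon 287.74772, lat 133.30683.
Field (20°×10°, letters A–R): lon ⌊287.74772/20⌋ = 14 → O; lat ⌊133.30683/10⌋ = 13 → N.
Square (2°×1°, digits 0–9): lon ⌊7.74772/2⌋ = 3; lat ⌊3.30683/1⌋ = 3.
Subsquare (5′×2.5′, letters a–x): lon ⌊1.74772/0.0833333⌋ = 20 → u; lat ⌊0.30683/0.0416667⌋ = 7 → h.
Extended square (30″×15″, digits 0–9): lon ⌊0.08105/0.00833333⌋ = 9; lat ⌊0.01517/0.00416667⌋ = 3.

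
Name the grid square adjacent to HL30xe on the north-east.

Longitude subsquare x = 23; +1 → 24, wraps to 0 = a, carry into square.
Longitude square 3; +1 → 4.
Latitude subsquare e = 4; +1 → 5 = f.

HL40af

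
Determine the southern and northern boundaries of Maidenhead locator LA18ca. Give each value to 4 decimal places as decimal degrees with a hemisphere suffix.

82.0000° S, 81.9583° S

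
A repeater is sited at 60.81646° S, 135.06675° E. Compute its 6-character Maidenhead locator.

Shift to the Maidenhead origin (180°W, 90°S): lon 315.0668, lat 29.1835.
Field: 315.0668/20 → 15 → P, 29.1835/10 → 2 → C; chars PC.
Square: 15.0668/2 → 7, 9.1835/1 → 9; chars 79.
Subsquare: 1.0668/0.0833333 → 12 → m, 0.1835/0.0416667 → 4 → e; chars me.

PC79me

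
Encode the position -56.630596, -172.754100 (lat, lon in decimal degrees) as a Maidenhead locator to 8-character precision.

AD33oi98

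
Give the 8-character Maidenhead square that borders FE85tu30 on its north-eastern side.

Longitude extended square 3; +1 → 4.
Latitude extended square 0; +1 → 1.

FE85tu41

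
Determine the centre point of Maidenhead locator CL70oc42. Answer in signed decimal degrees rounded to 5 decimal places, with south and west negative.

20.09375, -124.79583

Field C=2, L=11: +2·20° lon, +11·10° lat → SW at lon -140°, lat 20°.
Square 7, 0: +7·2° lon, +0·1° lat → SW at lon -126°, lat 20°.
Subsquare o=14, c=2: +14·0.0833333° lon, +2·0.0416667° lat → SW at lon -124.833°, lat 20.0833°.
Extended square 4, 2: +4·0.00833333° lon, +2·0.00416667° lat → SW at lon -124.8°, lat 20.0917°.
Cell spans 0.00833333° lon × 0.00416667° lat. Centre is SW corner plus half of each.
latitude 20.09375, longitude -124.79583.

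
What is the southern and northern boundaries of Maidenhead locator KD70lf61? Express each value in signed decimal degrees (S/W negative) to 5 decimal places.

-59.78750, -59.78333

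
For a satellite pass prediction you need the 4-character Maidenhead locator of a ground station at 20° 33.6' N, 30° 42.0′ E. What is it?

KL50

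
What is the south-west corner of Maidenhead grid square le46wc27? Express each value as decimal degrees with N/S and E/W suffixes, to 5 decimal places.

43.88750° S, 49.85000° E

Field L=11, E=4: +11·20° lon, +4·10° lat → SW at lon 40°, lat -50°.
Square 4, 6: +4·2° lon, +6·1° lat → SW at lon 48°, lat -44°.
Subsquare w=22, c=2: +22·0.0833333° lon, +2·0.0416667° lat → SW at lon 49.8333°, lat -43.9167°.
Extended square 2, 7: +2·0.00833333° lon, +7·0.00416667° lat → SW at lon 49.85°, lat -43.8875°.
latitude 43.88750° S, longitude 49.85000° E.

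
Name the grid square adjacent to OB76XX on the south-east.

OB86aw

Longitude subsquare x = 23; +1 → 24, wraps to 0 = a, carry into square.
Longitude square 7; +1 → 8.
Latitude subsquare x = 23; −1 → 22 = w.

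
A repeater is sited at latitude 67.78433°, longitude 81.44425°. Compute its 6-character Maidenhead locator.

NP07rs

Add 180° to longitude and 90° to latitude: 261.4443, 157.7843.
Field (20°×10°, letters A–R): lon ⌊261.4443/20⌋ = 13 → N; lat ⌊157.7843/10⌋ = 15 → P.
Square (2°×1°, digits 0–9): lon ⌊1.4443/2⌋ = 0; lat ⌊7.7843/1⌋ = 7.
Subsquare (5′×2.5′, letters a–x): lon ⌊1.4443/0.0833333⌋ = 17 → r; lat ⌊0.7843/0.0416667⌋ = 18 → s.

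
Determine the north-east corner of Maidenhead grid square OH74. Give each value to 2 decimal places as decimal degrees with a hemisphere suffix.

Field O=14, H=7: +14·20° lon, +7·10° lat → SW at lon 100°, lat -20°.
Square 7, 4: +7·2° lon, +4·1° lat → SW at lon 114°, lat -16°.
Cell spans 2° lon × 1° lat. NE corner is SW corner plus one full cell.
latitude 15.00° S, longitude 116.00° E.

15.00° S, 116.00° E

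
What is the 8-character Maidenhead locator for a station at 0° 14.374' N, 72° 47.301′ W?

Offset from 180°W / 90°S: lon 107.21165°, lat 90.23957°.
Field (20°×10°, letters A–R): lon ⌊107.21165/20⌋ = 5 → F; lat ⌊90.23957/10⌋ = 9 → J.
Square (2°×1°, digits 0–9): lon ⌊7.21165/2⌋ = 3; lat ⌊0.23957/1⌋ = 0.
Subsquare (5′×2.5′, letters a–x): lon ⌊1.21165/0.0833333⌋ = 14 → o; lat ⌊0.23957/0.0416667⌋ = 5 → f.
Extended square (30″×15″, digits 0–9): lon ⌊0.04498/0.00833333⌋ = 5; lat ⌊0.03123/0.00416667⌋ = 7.

FJ30of57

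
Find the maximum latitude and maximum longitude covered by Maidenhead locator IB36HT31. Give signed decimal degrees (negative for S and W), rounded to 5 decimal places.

-73.20000, -13.38333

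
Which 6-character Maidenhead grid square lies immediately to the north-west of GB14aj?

Longitude subsquare a = 0; −1 → -1, wraps to 23 = x, carry into square.
Longitude square 1; −1 → 0.
Latitude subsquare j = 9; +1 → 10 = k.

GB04xk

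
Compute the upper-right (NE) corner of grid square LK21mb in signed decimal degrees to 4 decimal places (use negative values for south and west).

11.0833, 45.0833

Field L=11, K=10: +11·20° lon, +10·10° lat → SW at lon 40°, lat 10°.
Square 2, 1: +2·2° lon, +1·1° lat → SW at lon 44°, lat 11°.
Subsquare m=12, b=1: +12·0.0833333° lon, +1·0.0416667° lat → SW at lon 45°, lat 11.0417°.
Cell spans 0.0833333° lon × 0.0416667° lat. NE corner is SW corner plus one full cell.
latitude 11.0833, longitude 45.0833.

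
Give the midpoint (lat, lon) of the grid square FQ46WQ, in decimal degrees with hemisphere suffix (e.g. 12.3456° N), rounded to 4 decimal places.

76.6875° N, 70.1250° W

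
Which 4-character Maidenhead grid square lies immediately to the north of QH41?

QH42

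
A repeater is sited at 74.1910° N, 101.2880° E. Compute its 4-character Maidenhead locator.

Shift to the Maidenhead origin (180°W, 90°S): lon 281.29, lat 164.19.
Field: 281.29/20 → 14 → O, 164.19/10 → 16 → Q; chars OQ.
Square: 1.29/2 → 0, 4.19/1 → 4; chars 04.

OQ04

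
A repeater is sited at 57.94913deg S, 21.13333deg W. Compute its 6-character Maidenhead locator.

HD92kb

Add 180° to longitude and 90° to latitude: 158.8667, 32.0509.
Field: 158.8667/20 → 7 → H, 32.0509/10 → 3 → D; chars HD.
Square: 18.8667/2 → 9, 2.0509/1 → 2; chars 92.
Subsquare: 0.8667/0.0833333 → 10 → k, 0.0509/0.0416667 → 1 → b; chars kb.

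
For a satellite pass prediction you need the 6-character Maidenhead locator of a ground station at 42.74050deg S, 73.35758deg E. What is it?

ME67qg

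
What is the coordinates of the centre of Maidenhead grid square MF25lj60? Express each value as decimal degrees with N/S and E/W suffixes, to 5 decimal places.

34.62292° S, 64.97083° E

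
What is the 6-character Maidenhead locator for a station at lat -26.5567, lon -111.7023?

Shift to the Maidenhead origin (180°W, 90°S): lon 68.2977, lat 63.4433.
Field (20°×10°, letters A–R): lon ⌊68.2977/20⌋ = 3 → D; lat ⌊63.4433/10⌋ = 6 → G.
Square (2°×1°, digits 0–9): lon ⌊8.2977/2⌋ = 4; lat ⌊3.4433/1⌋ = 3.
Subsquare (5′×2.5′, letters a–x): lon ⌊0.2977/0.0833333⌋ = 3 → d; lat ⌊0.4433/0.0416667⌋ = 10 → k.

DG43dk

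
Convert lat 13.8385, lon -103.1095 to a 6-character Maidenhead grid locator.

Shift to the Maidenhead origin (180°W, 90°S): lon 76.8905, lat 103.8385.
Field: 76.8905/20 → 3 → D, 103.8385/10 → 10 → K; chars DK.
Square: 16.8905/2 → 8, 3.8385/1 → 3; chars 83.
Subsquare: 0.8905/0.0833333 → 10 → k, 0.8385/0.0416667 → 20 → u; chars ku.

DK83ku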